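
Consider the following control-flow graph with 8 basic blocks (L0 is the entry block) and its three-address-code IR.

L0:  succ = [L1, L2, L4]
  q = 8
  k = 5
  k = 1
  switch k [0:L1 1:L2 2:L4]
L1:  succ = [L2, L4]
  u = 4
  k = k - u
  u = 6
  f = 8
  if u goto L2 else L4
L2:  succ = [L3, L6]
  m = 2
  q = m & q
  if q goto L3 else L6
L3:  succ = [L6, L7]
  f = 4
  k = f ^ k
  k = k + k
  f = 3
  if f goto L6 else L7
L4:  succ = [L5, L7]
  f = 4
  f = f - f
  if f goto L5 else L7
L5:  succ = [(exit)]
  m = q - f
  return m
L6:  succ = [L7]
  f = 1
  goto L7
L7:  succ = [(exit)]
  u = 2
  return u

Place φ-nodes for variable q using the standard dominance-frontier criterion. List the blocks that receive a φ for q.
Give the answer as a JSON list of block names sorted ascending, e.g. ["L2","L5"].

Answer: ["L7"]

Working:
idom tree: L1←L0 L2←L0 L3←L2 L4←L0 L5←L4 L6←L2 L7←L0
Dom∩ at merges:
  L2: preds {L0,L1}: {L0} ∩ {L0,L1} = {L0}; idom=L0
  L4: preds {L0,L1}: {L0} ∩ {L0,L1} = {L0}; idom=L0
  L6: preds {L2,L3}: {L0,L2} ∩ {L0,L2,L3} = {L0,L2}; idom=L2
  L7: preds {L3,L4,L6}: {L0,L2,L3} ∩ {L0,L4} ∩ {L0,L2,L6} = {L0}; idom=L0

DF walk-up:
  L2←L0: walk · to L0
  L2←L1: walk L1 to L0
  L4←L0: walk · to L0
  L4←L1: walk L1 to L0
  L6←L2: walk · to L2
  L6←L3: walk L3 to L2
  L7←L3: walk L3→L2 to L0
  L7←L4: walk L4 to L0
  L7←L6: walk L6→L2 to L0
  DF(L0)=∅
  DF(L1)={L2,L4}
  DF(L2)={L7}
  DF(L3)={L6,L7}
  DF(L4)={L7}
  DF(L5)=∅
  DF(L6)={L7}
  DF(L7)=∅

φ for q: defs {L0,L2}
  DF⁺ = {L7}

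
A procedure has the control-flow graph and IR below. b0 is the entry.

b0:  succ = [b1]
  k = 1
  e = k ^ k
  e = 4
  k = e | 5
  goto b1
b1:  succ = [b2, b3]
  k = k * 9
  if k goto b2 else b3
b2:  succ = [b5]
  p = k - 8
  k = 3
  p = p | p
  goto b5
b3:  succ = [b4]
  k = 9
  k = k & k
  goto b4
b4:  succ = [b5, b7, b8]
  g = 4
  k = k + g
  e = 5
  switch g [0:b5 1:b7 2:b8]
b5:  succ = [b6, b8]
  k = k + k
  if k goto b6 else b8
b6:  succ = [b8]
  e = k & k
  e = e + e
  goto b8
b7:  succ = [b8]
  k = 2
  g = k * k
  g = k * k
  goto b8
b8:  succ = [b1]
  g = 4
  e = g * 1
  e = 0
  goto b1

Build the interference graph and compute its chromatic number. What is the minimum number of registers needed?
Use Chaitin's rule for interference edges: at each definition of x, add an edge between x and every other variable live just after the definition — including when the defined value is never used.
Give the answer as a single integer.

Block summaries:
  b0: def={e,k} ue=∅
  b1: def={k} ue={k}
  b2: def={k,p} ue={k}
  b3: def={k} ue=∅
  b4: def={e,g,k} ue={k}
  b5: def={k} ue={k}
  b6: def={e} ue={k}
  b7: def={g,k} ue=∅
  b8: def={e,g} ue=∅

Live sets:
  live b0: ∅→{k}
  live b1: {k}→{k}
  live b2: {k}→{k}
  live b3: ∅→{k}
  live b4: {k}→{k}
  live b5: {k}→{k}
  live b6: {k}→{k}
  live b7: ∅→{k}
  live b8: {k}→{k}

Interference:
  e — {g,k}
  g — {e,k}
  k — {e,g,p}
  p — {k}

Registers:
  clique {e,g,k} ⇒ need ≥ 3
  assign e→c1 g→c2 k→c0 p→c1 — no edge inside a register ⇒ χ ≤ 3
  χ = 3

Answer: 3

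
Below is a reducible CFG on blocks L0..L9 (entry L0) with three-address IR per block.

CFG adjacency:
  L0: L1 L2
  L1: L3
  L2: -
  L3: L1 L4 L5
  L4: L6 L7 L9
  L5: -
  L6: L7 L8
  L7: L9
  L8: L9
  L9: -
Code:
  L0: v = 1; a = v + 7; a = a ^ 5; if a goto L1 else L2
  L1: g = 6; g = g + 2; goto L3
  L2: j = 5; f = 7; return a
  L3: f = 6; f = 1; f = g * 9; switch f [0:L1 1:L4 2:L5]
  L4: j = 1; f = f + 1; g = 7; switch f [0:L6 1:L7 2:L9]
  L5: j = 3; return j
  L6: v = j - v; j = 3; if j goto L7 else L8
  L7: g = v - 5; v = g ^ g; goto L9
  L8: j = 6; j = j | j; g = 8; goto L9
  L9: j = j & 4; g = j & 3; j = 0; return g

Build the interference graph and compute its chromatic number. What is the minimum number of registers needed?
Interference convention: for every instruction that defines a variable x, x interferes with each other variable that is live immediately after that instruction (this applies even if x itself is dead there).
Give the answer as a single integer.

Per-block:
  L0: {a,v} / ∅
  L1: {g} / ∅
  L2: {f,j} / {a}
  L3: {f} / {g}
  L4: {f,g,j} / {f}
  L5: {j} / ∅
  L6: {j,v} / {j,v}
  L7: {g,v} / {v}
  L8: {g,j} / ∅
  L9: {g,j} / {j}

Backward fixpoint:
  L0: in=∅ out={a,v}
  L1: in={v} out={g,v}
  L2: in={a} out=∅
  L3: in={g,v} out={f,v}
  L4: in={f,v} out={j,v}
  L5: in=∅ out=∅
  L6: in={j,v} out={j,v}
  L7: in={j,v} out={j}
  L8: in=∅ out={j}
  L9: in={j} out=∅

Interference:
  a↔{f,j,v}
  f↔{a,g,j,v}
  g↔{f,j,v}
  j↔{a,f,g,v}
  v↔{a,f,g,j}

Chromatic number:
  lower bound: {a,f,j,v} mutually conflict ⇒ χ ≥ 4
  4-colouring: r0={f}  r1={j}  r2={v}  r3={a,g}
  χ = 4

Answer: 4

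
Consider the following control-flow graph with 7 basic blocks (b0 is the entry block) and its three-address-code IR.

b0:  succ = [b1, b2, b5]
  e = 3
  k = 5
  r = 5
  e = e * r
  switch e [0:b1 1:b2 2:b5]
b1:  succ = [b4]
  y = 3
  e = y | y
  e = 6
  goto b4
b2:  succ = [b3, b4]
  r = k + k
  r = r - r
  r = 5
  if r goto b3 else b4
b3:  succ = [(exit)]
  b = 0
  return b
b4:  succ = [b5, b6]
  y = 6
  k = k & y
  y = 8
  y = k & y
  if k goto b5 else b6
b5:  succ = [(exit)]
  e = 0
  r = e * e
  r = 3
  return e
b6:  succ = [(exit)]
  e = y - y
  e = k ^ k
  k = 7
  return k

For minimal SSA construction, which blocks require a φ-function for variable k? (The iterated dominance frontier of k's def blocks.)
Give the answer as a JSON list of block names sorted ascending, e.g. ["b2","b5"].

Answer: ["b5"]

Working:
idom tree: b1←b0 b2←b0 b3←b2 b4←b0 b5←b0 b6←b4
Join-block Dom:
  b4: preds {b1,b2}: {b0,b1} ∩ {b0,b2} = {b0}; idom=b0
  b5: preds {b0,b4}: {b0} ∩ {b0,b4} = {b0}; idom=b0

DF walk-up:
  join b4 pred b1: b1 stop@b0
  join b4 pred b2: b2 stop@b0
  join b5 pred b0: · stop@b0
  join b5 pred b4: b4 stop@b0
  b0: DF=∅
  b1: DF={b4}
  b2: DF={b4}
  b3: DF=∅
  b4: DF={b5}
  b5: DF=∅
  b6: DF=∅

φ for k: defs {b0,b4,b6}
  DF⁺ = {b5}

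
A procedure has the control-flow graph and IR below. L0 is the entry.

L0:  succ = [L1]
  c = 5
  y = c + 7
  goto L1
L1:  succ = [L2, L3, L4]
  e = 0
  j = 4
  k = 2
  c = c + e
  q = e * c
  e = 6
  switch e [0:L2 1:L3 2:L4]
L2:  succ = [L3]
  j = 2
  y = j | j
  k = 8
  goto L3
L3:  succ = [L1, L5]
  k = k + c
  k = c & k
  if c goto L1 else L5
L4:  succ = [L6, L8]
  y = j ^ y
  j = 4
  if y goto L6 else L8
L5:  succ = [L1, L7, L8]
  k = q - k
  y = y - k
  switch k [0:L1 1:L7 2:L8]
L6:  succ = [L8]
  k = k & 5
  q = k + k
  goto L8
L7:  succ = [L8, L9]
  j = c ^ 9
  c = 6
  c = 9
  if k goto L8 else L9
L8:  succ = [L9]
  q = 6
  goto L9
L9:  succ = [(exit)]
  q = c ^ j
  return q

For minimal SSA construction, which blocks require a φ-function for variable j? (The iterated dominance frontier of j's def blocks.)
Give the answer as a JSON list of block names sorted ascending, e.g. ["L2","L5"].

idom tree: L1←L0 L2←L1 L3←L1 L4←L1 L5←L3 L6←L4 L7←L5 L8←L1 L9←L1
Dom∩ at merges:
  L1: preds {L0,L3,L5}: {L0} ∩ {L0,L1,L3} ∩ {L0,L1,L3,L5} = {L0}; idom=L0
  L3: preds {L1,L2}: {L0,L1} ∩ {L0,L1,L2} = {L0,L1}; idom=L1
  L8: preds {L4,L5,L6,L7}: {L0,L1,L4} ∩ {L0,L1,L3,L5} ∩ {L0,L1,L4,L6} ∩ {L0,L1,L3,L5,L7} = {L0,L1}; idom=L1
  L9: preds {L7,L8}: {L0,L1,L3,L5,L7} ∩ {L0,L1,L8} = {L0,L1}; idom=L1

DF derivation:
  L1←L0: walk · to L0
  L1←L3: walk L3→L1 to L0
  L1←L5: walk L5→L3→L1 to L0
  L3←L1: walk · to L1
  L3←L2: walk L2 to L1
  L8←L4: walk L4 to L1
  L8←L5: walk L5→L3 to L1
  L8←L6: walk L6→L4 to L1
  L8←L7: walk L7→L5→L3 to L1
  L9←L7: walk L7→L5→L3 to L1
  L9←L8: walk L8 to L1
  L0: DF=∅
  L1: DF={L1}
  L2: DF={L3}
  L3: DF={L1,L8,L9}
  L4: DF={L8}
  L5: DF={L1,L8,L9}
  L6: DF={L8}
  L7: DF={L8,L9}
  L8: DF={L9}
  L9: DF=∅

φ for j: defs {L1,L2,L4,L7}
  DF⁺ = {L1,L3,L8,L9}

Answer: ["L1", "L3", "L8", "L9"]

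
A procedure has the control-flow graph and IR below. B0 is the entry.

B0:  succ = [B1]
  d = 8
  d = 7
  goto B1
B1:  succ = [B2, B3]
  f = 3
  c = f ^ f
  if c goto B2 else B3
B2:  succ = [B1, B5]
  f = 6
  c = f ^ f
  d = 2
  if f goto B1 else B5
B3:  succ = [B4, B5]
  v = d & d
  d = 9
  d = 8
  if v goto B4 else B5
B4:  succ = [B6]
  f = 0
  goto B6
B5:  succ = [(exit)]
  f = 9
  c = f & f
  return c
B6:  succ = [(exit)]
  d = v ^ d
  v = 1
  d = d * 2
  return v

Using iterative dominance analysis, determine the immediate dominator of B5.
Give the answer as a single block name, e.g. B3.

idom tree: B1←B0 B2←B1 B3←B1 B4←B3 B5←B1 B6←B4
Join-block Dom:
  B1: preds {B0,B2}: {B0} ∩ {B0,B1,B2} = {B0}; idom=B0
  B5: preds {B2,B3}: {B0,B1,B2} ∩ {B0,B1,B3} = {B0,B1}; idom=B1

idom(B5) = B1

Answer: B1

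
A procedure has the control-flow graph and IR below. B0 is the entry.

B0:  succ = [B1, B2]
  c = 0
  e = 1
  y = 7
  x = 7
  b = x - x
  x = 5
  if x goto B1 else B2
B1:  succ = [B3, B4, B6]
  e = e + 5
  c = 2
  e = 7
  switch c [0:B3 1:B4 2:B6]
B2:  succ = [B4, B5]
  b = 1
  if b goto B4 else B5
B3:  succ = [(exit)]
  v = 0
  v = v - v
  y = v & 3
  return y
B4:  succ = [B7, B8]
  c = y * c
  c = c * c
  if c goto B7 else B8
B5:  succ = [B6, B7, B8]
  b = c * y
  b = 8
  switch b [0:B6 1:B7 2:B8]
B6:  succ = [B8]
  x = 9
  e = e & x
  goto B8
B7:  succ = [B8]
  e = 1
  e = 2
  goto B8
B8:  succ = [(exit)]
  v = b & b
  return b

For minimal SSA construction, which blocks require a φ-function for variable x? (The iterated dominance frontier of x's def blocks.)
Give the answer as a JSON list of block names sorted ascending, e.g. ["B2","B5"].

Answer: ["B8"]

Derivation:
idom tree: B1←B0 B2←B0 B3←B1 B4←B0 B5←B2 B6←B0 B7←B0 B8←B0
Dom at joins:
  B4: preds {B1,B2}: {B0,B1} ∩ {B0,B2} = {B0}; idom=B0
  B6: preds {B1,B5}: {B0,B1} ∩ {B0,B2,B5} = {B0}; idom=B0
  B7: preds {B4,B5}: {B0,B4} ∩ {B0,B2,B5} = {B0}; idom=B0
  B8: preds {B4,B5,B6,B7}: {B0,B4} ∩ {B0,B2,B5} ∩ {B0,B6} ∩ {B0,B7} = {B0}; idom=B0

DF walk-up:
  join B4 pred B1: B1 stop@B0
  join B4 pred B2: B2 stop@B0
  join B6 pred B1: B1 stop@B0
  join B6 pred B5: B5→B2 stop@B0
  join B7 pred B4: B4 stop@B0
  join B7 pred B5: B5→B2 stop@B0
  join B8 pred B4: B4 stop@B0
  join B8 pred B5: B5→B2 stop@B0
  join B8 pred B6: B6 stop@B0
  join B8 pred B7: B7 stop@B0
  DF(B0)=∅
  DF(B1)={B4,B6}
  DF(B2)={B4,B6,B7,B8}
  DF(B3)=∅
  DF(B4)={B7,B8}
  DF(B5)={B6,B7,B8}
  DF(B6)={B8}
  DF(B7)={B8}
  DF(B8)=∅

φ for x: defs {B0,B6}
  DF⁺ = {B8}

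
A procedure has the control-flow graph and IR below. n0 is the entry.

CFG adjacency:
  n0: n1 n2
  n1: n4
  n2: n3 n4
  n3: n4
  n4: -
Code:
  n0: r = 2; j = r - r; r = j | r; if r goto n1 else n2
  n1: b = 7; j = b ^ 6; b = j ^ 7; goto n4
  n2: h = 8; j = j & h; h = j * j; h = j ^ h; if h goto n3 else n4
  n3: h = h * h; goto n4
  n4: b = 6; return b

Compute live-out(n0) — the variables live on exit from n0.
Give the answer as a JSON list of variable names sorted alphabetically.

Per-block:
  n0: def={j,r} ue=∅
  n1: def={b,j} ue=∅
  n2: def={h,j} ue={j}
  n3: def={h} ue={h}
  n4: def={b} ue=∅

Liveness:
  n0 li=∅ lo={j}
  n1 li=∅ lo=∅
  n2 li={j} lo={h}
  n3 li={h} lo=∅
  n4 li=∅ lo=∅

live-out(n0) = ["j"]

Answer: ["j"]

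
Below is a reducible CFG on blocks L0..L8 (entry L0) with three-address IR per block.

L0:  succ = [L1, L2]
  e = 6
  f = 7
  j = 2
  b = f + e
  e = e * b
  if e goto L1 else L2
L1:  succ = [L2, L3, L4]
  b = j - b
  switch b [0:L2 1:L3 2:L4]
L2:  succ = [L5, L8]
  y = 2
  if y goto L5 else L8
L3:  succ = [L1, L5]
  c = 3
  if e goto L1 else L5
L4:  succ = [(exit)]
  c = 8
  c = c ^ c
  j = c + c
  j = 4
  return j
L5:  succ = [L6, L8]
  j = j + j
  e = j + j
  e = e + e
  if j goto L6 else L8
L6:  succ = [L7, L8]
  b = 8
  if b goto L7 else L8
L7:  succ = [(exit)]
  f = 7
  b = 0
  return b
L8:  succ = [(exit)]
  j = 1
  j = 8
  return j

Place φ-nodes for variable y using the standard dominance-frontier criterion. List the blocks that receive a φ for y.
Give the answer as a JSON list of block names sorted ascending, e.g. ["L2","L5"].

Answer: ["L5", "L8"]

Analysis:
idom tree: L1←L0 L2←L0 L3←L1 L4←L1 L5←L0 L6←L5 L7←L6 L8←L0
Dom∩ at merges:
  L1: preds {L0,L3}: {L0} ∩ {L0,L1,L3} = {L0}; idom=L0
  L2: preds {L0,L1}: {L0} ∩ {L0,L1} = {L0}; idom=L0
  L5: preds {L2,L3}: {L0,L2} ∩ {L0,L1,L3} = {L0}; idom=L0
  L8: preds {L2,L5,L6}: {L0,L2} ∩ {L0,L5} ∩ {L0,L5,L6} = {L0}; idom=L0

DF walk-up:
  L1←L0: walk · to L0
  L1←L3: walk L3→L1 to L0
  L2←L0: walk · to L0
  L2←L1: walk L1 to L0
  L5←L2: walk L2 to L0
  L5←L3: walk L3→L1 to L0
  L8←L2: walk L2 to L0
  L8←L5: walk L5 to L0
  L8←L6: walk L6→L5 to L0
  DF(L0)=∅
  DF(L1)={L1,L2,L5}
  DF(L2)={L5,L8}
  DF(L3)={L1,L5}
  DF(L4)=∅
  DF(L5)={L8}
  DF(L6)={L8}
  DF(L7)=∅
  DF(L8)=∅

φ for y: defs {L2}
  DF⁺ = {L5,L8}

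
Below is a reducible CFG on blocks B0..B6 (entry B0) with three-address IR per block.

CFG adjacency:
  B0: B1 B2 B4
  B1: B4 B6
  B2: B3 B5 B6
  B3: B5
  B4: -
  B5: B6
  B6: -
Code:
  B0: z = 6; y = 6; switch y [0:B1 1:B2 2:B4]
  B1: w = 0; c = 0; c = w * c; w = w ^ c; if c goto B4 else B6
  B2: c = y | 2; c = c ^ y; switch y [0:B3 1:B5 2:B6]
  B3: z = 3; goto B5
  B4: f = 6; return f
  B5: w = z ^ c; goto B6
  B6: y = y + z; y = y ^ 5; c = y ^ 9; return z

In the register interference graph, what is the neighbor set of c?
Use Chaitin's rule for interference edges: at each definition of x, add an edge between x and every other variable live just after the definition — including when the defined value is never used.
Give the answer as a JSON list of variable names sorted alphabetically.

Answer: ["w", "y", "z"]

Derivation:
Per-block:
  B0: {y,z} / ∅
  B1: {c,w} / ∅
  B2: {c} / {y}
  B3: {z} / ∅
  B4: {f} / ∅
  B5: {w} / {c,z}
  B6: {c,y} / {y,z}

Live sets:
  B0 li=∅ lo={y,z}
  B1 li={y,z} lo={y,z}
  B2 li={y,z} lo={c,y,z}
  B3 li={c,y} lo={c,y,z}
  B4 li=∅ lo=∅
  B5 li={c,y,z} lo={y,z}
  B6 li={y,z} lo=∅

Conflict graph:
  c↔{w,y,z}
  f↔∅
  w↔{c,y,z}
  y↔{c,w,z}
  z↔{c,w,y}

N(c) = ["w", "y", "z"]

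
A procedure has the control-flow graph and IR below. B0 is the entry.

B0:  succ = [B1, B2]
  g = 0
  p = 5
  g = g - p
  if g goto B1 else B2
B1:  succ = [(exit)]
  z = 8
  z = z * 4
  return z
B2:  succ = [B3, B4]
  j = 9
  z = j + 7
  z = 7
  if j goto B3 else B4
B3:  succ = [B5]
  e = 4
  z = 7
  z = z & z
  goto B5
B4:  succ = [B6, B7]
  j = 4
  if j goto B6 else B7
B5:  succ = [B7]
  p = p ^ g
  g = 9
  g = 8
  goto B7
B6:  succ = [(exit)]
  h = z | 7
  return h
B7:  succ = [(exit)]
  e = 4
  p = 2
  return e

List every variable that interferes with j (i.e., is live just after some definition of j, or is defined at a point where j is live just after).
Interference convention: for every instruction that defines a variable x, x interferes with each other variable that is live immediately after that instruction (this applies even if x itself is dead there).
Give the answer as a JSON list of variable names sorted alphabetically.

Answer: ["g", "p", "z"]

Analysis:
def/use:
  B0: {g,p} / ∅
  B1: {z} / ∅
  B2: {j,z} / ∅
  B3: {e,z} / ∅
  B4: {j} / ∅
  B5: {g,p} / {g,p}
  B6: {h} / {z}
  B7: {e,p} / ∅

Live sets:
  B0: in=∅ out={g,p}
  B1: in=∅ out=∅
  B2: in={g,p} out={g,p,z}
  B3: in={g,p} out={g,p}
  B4: in={z} out={z}
  B5: in={g,p} out=∅
  B6: in={z} out=∅
  B7: in=∅ out=∅

Conflict graph:
  e↔{g,p}
  g↔{e,j,p,z}
  h↔∅
  j↔{g,p,z}
  p↔{e,g,j,z}
  z↔{g,j,p}

N(j) = ["g", "p", "z"]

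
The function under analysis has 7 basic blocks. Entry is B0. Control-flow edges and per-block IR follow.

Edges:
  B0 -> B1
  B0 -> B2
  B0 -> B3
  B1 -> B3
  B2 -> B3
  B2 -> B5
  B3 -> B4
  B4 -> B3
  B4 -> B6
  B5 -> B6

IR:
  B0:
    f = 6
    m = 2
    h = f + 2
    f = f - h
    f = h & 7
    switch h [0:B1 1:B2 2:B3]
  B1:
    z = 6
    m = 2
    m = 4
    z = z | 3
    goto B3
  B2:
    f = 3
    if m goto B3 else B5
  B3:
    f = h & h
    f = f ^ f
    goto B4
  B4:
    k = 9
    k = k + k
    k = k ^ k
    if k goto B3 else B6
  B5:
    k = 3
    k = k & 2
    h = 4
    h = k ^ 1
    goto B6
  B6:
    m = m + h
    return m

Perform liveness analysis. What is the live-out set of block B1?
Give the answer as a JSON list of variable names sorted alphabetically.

Answer: ["h", "m"]

Working:
def/use:
  B0: {f,h,m} / ∅
  B1: {m,z} / ∅
  B2: {f} / {m}
  B3: {f} / {h}
  B4: {k} / ∅
  B5: {h,k} / ∅
  B6: {m} / {h,m}

Backward fixpoint:
  live B0: ∅→{h,m}
  live B1: {h}→{h,m}
  live B2: {h,m}→{h,m}
  live B3: {h,m}→{h,m}
  live B4: {h,m}→{h,m}
  live B5: {m}→{h,m}
  live B6: {h,m}→∅

live-out(B1) = ["h", "m"]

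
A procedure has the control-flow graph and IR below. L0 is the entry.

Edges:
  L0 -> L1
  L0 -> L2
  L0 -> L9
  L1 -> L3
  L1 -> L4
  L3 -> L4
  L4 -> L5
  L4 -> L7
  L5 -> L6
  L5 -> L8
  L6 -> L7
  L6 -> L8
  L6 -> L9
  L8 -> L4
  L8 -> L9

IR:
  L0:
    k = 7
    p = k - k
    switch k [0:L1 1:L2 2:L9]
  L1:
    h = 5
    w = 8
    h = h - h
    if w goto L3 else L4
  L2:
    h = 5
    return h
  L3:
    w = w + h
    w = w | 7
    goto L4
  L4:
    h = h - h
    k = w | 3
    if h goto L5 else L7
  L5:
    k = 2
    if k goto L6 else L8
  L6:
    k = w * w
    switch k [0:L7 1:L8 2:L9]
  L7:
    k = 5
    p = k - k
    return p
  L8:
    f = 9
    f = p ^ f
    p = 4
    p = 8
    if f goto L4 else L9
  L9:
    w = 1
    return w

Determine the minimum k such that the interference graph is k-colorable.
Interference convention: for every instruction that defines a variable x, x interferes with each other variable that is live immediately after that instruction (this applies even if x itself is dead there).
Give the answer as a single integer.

Answer: 4

Analysis:
Block summaries:
  L0 def {k,p} use ∅
  L1 def {h,w} use ∅
  L2 def {h} use ∅
  L3 def {w} use {h,w}
  L4 def {h,k} use {h,w}
  L5 def {k} use ∅
  L6 def {k} use {w}
  L7 def {k,p} use ∅
  L8 def {f,p} use {p}
  L9 def {w} use ∅

Live sets:
  L0 li=∅ lo={p}
  L1 li={p} lo={h,p,w}
  L2 li=∅ lo=∅
  L3 li={h,p,w} lo={h,p,w}
  L4 li={h,p,w} lo={h,p,w}
  L5 li={h,p,w} lo={h,p,w}
  L6 li={h,p,w} lo={h,p,w}
  L7 li=∅ lo=∅
  L8 li={h,p,w} lo={h,p,w}
  L9 li=∅ lo=∅

Interference:
  f — {h,p,w}
  h — {f,k,p,w}
  k — {h,p,w}
  p — {f,h,k,w}
  w — {f,h,k,p}

Registers:
  clique {f,h,p,w} ⇒ need ≥ 4
  4-colouring: R0={h}  R1={p}  R2={w}  R3={f,k}
  χ = 4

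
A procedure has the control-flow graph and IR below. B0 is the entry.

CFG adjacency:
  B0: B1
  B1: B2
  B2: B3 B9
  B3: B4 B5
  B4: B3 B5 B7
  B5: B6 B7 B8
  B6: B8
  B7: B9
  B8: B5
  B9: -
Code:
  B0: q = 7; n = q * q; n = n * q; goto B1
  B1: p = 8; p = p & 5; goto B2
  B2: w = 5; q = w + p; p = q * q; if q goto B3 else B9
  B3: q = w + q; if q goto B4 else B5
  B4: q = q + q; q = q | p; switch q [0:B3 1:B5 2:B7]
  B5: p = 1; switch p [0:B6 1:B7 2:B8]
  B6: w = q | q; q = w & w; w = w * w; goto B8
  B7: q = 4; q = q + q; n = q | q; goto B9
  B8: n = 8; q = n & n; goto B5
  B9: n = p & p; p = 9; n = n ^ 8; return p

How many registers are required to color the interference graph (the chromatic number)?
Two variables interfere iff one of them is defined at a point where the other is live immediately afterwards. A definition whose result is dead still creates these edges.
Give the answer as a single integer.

Answer: 3

Derivation:
def/use:
  B0 def {n,q} use ∅
  B1 def {p} use ∅
  B2 def {p,q,w} use {p}
  B3 def {q} use {q,w}
  B4 def {q} use {p,q}
  B5 def {p} use ∅
  B6 def {q,w} use {q}
  B7 def {n,q} use ∅
  B8 def {n,q} use ∅
  B9 def {n,p} use {p}

Live sets:
  B0 li=∅ lo=∅
  B1 li=∅ lo={p}
  B2 li={p} lo={p,q,w}
  B3 li={p,q,w} lo={p,q,w}
  B4 li={p,q,w} lo={p,q,w}
  B5 li={q} lo={p,q}
  B6 li={q} lo=∅
  B7 li={p} lo={p}
  B8 li=∅ lo={q}
  B9 li={p} lo=∅

Interference:
  n↔{p,q}
  p↔{n,q,w}
  q↔{n,p,w}
  w↔{p,q}

Registers:
  clique {n,p,q} ⇒ need ≥ 3
  assign n→R2 p→R0 q→R1 w→R2 — no edge inside a register ⇒ χ ≤ 3
  χ = 3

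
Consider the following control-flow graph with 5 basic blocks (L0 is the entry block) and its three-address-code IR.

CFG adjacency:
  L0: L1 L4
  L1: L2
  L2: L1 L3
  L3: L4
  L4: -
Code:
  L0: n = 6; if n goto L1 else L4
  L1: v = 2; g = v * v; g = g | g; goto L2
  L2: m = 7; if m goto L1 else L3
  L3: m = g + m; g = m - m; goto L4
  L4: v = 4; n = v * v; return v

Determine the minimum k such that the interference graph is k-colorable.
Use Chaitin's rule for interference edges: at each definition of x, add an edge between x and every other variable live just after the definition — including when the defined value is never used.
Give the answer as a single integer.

Per-block:
  L0: def={n} ue=∅
  L1: def={g,v} ue=∅
  L2: def={m} ue=∅
  L3: def={g,m} ue={g,m}
  L4: def={n,v} ue=∅

Live sets:
  L0: in=∅ out=∅
  L1: in=∅ out={g}
  L2: in={g} out={g,m}
  L3: in={g,m} out=∅
  L4: in=∅ out=∅

Interfere edges:
  g — {m}
  m — {g}
  n — {v}
  v — {n}

Chromatic number:
  clique {g,m} ⇒ need ≥ 2
  assign g→R0 m→R1 n→R0 v→R1 — no edge inside a register ⇒ χ ≤ 2
  χ = 2

Answer: 2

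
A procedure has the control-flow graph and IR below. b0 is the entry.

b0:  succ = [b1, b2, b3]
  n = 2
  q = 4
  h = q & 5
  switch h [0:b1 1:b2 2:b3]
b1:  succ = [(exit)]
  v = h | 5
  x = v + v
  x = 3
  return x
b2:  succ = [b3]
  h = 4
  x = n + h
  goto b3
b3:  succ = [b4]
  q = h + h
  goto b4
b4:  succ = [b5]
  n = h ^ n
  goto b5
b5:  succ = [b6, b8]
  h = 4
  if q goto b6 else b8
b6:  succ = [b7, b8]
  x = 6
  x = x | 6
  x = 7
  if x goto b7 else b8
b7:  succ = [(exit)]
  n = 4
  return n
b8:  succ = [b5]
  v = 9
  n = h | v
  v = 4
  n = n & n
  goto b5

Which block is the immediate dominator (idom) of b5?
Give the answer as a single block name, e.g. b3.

Answer: b4

Derivation:
idom tree: b1←b0 b2←b0 b3←b0 b4←b3 b5←b4 b6←b5 b7←b6 b8←b5
Dom at joins:
  b3: preds {b0,b2}: {b0} ∩ {b0,b2} = {b0}; idom=b0
  b5: preds {b4,b8}: {b0,b3,b4} ∩ {b0,b3,b4,b5,b8} = {b0,b3,b4}; idom=b4
  b8: preds {b5,b6}: {b0,b3,b4,b5} ∩ {b0,b3,b4,b5,b6} = {b0,b3,b4,b5}; idom=b5

idom(b5) = b4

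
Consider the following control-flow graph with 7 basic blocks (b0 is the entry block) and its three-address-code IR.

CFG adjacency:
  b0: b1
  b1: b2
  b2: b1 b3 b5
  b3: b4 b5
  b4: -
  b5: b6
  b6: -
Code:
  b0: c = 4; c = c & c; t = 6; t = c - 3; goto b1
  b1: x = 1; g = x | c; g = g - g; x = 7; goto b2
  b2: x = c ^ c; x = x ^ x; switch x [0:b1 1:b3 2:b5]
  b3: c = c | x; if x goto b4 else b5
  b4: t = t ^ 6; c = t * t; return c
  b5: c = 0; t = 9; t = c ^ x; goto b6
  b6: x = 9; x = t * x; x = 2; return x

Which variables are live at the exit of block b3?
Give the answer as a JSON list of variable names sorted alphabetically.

Answer: ["t", "x"]

Derivation:
Block summaries:
  b0: {c,t} / ∅
  b1: {g,x} / {c}
  b2: {x} / {c}
  b3: {c} / {c,x}
  b4: {c,t} / {t}
  b5: {c,t} / {x}
  b6: {x} / {t}

Liveness:
  live b0: ∅→{c,t}
  live b1: {c,t}→{c,t}
  live b2: {c,t}→{c,t,x}
  live b3: {c,t,x}→{t,x}
  live b4: {t}→∅
  live b5: {x}→{t}
  live b6: {t}→∅

live-out(b3) = ["t", "x"]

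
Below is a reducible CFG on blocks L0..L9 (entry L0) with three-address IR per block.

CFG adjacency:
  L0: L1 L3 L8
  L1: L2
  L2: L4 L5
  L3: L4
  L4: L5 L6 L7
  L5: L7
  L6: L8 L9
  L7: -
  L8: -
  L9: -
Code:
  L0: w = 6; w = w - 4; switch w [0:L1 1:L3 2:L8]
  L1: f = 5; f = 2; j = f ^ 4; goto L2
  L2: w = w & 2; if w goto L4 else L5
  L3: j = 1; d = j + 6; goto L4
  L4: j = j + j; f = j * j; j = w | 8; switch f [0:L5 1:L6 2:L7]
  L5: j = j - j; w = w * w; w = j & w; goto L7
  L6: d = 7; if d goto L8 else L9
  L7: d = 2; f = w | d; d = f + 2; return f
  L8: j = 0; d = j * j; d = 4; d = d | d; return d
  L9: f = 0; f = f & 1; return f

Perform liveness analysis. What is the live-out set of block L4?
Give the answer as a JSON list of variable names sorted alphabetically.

Answer: ["j", "w"]

Working:
def/use:
  L0: def={w} ue=∅
  L1: def={f,j} ue=∅
  L2: def={w} ue={w}
  L3: def={d,j} ue=∅
  L4: def={f,j} ue={j,w}
  L5: def={j,w} ue={j,w}
  L6: def={d} ue=∅
  L7: def={d,f} ue={w}
  L8: def={d,j} ue=∅
  L9: def={f} ue=∅

Liveness:
  L0: in=∅ out={w}
  L1: in={w} out={j,w}
  L2: in={j,w} out={j,w}
  L3: in={w} out={j,w}
  L4: in={j,w} out={j,w}
  L5: in={j,w} out={w}
  L6: in=∅ out=∅
  L7: in={w} out=∅
  L8: in=∅ out=∅
  L9: in=∅ out=∅

live-out(L4) = ["j", "w"]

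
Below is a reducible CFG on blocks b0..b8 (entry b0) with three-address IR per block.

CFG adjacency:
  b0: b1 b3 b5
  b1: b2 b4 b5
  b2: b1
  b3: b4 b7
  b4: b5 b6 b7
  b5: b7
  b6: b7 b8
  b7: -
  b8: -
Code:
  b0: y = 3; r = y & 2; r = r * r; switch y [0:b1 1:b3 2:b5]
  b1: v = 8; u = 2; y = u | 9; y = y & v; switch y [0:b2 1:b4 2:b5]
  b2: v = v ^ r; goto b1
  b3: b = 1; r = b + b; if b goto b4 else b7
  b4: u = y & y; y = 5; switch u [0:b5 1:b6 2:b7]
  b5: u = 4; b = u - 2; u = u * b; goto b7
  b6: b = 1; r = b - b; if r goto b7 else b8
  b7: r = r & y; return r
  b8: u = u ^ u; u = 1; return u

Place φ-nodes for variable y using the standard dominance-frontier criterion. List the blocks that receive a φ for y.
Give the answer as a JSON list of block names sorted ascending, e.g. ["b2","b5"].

idom tree: b1←b0 b2←b1 b3←b0 b4←b0 b5←b0 b6←b4 b7←b0 b8←b6
Dom at joins:
  b1: preds {b0,b2}: {b0} ∩ {b0,b1,b2} = {b0}; idom=b0
  b4: preds {b1,b3}: {b0,b1} ∩ {b0,b3} = {b0}; idom=b0
  b5: preds {b0,b1,b4}: {b0} ∩ {b0,b1} ∩ {b0,b4} = {b0}; idom=b0
  b7: preds {b3,b4,b5,b6}: {b0,b3} ∩ {b0,b4} ∩ {b0,b5} ∩ {b0,b4,b6} = {b0}; idom=b0

DF walk-up:
  join b1 pred b0: · stop@b0
  join b1 pred b2: b2→b1 stop@b0
  join b4 pred b1: b1 stop@b0
  join b4 pred b3: b3 stop@b0
  join b5 pred b0: · stop@b0
  join b5 pred b1: b1 stop@b0
  join b5 pred b4: b4 stop@b0
  join b7 pred b3: b3 stop@b0
  join b7 pred b4: b4 stop@b0
  join b7 pred b5: b5 stop@b0
  join b7 pred b6: b6→b4 stop@b0
  b0: DF=∅
  b1: DF={b1,b4,b5}
  b2: DF={b1}
  b3: DF={b4,b7}
  b4: DF={b5,b7}
  b5: DF={b7}
  b6: DF={b7}
  b7: DF=∅
  b8: DF=∅

φ for y: defs {b0,b1,b4}
  DF⁺ = {b1,b4,b5,b7}

Answer: ["b1", "b4", "b5", "b7"]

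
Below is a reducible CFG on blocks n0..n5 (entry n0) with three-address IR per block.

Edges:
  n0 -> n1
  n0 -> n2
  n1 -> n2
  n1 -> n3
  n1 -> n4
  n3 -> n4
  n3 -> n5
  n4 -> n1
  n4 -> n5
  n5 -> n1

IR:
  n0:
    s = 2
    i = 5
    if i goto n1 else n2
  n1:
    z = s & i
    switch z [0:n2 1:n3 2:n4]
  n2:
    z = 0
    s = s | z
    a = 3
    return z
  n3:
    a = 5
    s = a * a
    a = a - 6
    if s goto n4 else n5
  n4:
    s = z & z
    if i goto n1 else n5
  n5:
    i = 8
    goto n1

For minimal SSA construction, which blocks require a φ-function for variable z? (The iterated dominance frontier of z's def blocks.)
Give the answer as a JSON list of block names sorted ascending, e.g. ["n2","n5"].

Answer: ["n1", "n2"]

Working:
idom tree: n1←n0 n2←n0 n3←n1 n4←n1 n5←n1
Dom at joins:
  n1: preds {n0,n4,n5}: {n0} ∩ {n0,n1,n4} ∩ {n0,n1,n5} = {n0}; idom=n0
  n2: preds {n0,n1}: {n0} ∩ {n0,n1} = {n0}; idom=n0
  n4: preds {n1,n3}: {n0,n1} ∩ {n0,n1,n3} = {n0,n1}; idom=n1
  n5: preds {n3,n4}: {n0,n1,n3} ∩ {n0,n1,n4} = {n0,n1}; idom=n1

Frontier:
  join n1 pred n0: · stop@n0
  join n1 pred n4: n4→n1 stop@n0
  join n1 pred n5: n5→n1 stop@n0
  join n2 pred n0: · stop@n0
  join n2 pred n1: n1 stop@n0
  join n4 pred n1: · stop@n1
  join n4 pred n3: n3 stop@n1
  join n5 pred n3: n3 stop@n1
  join n5 pred n4: n4 stop@n1
  n0: DF=∅
  n1: DF={n1,n2}
  n2: DF=∅
  n3: DF={n4,n5}
  n4: DF={n1,n5}
  n5: DF={n1}

φ for z: defs {n1,n2}
  DF⁺ = {n1,n2}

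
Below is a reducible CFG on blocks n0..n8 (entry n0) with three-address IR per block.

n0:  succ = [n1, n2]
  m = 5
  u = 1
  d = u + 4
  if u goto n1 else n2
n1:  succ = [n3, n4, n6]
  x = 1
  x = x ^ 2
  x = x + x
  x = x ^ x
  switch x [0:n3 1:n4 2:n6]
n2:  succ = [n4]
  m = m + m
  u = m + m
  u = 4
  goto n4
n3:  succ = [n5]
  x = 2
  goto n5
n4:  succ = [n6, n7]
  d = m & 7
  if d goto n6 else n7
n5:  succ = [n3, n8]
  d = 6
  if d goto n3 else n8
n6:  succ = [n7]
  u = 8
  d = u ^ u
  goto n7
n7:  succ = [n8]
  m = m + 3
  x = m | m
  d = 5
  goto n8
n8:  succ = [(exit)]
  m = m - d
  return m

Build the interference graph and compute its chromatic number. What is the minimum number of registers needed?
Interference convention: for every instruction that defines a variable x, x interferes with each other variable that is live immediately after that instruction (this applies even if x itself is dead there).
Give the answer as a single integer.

Block summaries:
  n0: def={d,m,u} ue=∅
  n1: def={x} ue=∅
  n2: def={m,u} ue={m}
  n3: def={x} ue=∅
  n4: def={d} ue={m}
  n5: def={d} ue=∅
  n6: def={d,u} ue=∅
  n7: def={d,m,x} ue={m}
  n8: def={m} ue={d,m}

Live sets:
  live n0: ∅→{m}
  live n1: {m}→{m}
  live n2: {m}→{m}
  live n3: {m}→{m}
  live n4: {m}→{m}
  live n5: {m}→{d,m}
  live n6: {m}→{m}
  live n7: {m}→{d,m}
  live n8: {d,m}→∅

Interference:
  d — {m,u}
  m — {d,u,x}
  u — {d,m}
  x — {m}

Chromatic number:
  lower bound: {d,m,u} mutually conflict ⇒ χ ≥ 3
  assign d→R1 m→R0 u→R2 x→R1 — no edge inside a register ⇒ χ ≤ 3
  χ = 3

Answer: 3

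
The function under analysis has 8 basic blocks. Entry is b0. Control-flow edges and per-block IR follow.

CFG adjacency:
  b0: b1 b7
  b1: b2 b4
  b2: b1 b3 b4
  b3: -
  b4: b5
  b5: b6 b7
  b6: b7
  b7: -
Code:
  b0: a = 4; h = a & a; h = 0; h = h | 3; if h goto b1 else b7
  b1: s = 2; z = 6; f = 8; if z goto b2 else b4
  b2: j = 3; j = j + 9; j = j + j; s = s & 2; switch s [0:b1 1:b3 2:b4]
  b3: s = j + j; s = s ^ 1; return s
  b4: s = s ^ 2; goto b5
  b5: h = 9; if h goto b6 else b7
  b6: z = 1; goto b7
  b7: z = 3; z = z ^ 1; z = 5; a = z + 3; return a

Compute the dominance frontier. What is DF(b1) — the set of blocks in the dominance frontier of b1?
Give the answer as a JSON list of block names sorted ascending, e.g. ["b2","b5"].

Answer: ["b1", "b7"]

Working:
idom tree: b1←b0 b2←b1 b3←b2 b4←b1 b5←b4 b6←b5 b7←b0
Join-block Dom:
  b1: preds {b0,b2}: {b0} ∩ {b0,b1,b2} = {b0}; idom=b0
  b4: preds {b1,b2}: {b0,b1} ∩ {b0,b1,b2} = {b0,b1}; idom=b1
  b7: preds {b0,b5,b6}: {b0} ∩ {b0,b1,b4,b5} ∩ {b0,b1,b4,b5,b6} = {b0}; idom=b0

DF derivation:
  b1←b0: walk · to b0
  b1←b2: walk b2→b1 to b0
  b4←b1: walk · to b1
  b4←b2: walk b2 to b1
  b7←b0: walk · to b0
  b7←b5: walk b5→b4→b1 to b0
  b7←b6: walk b6→b5→b4→b1 to b0
  DF(b0)=∅
  DF(b1)={b1,b7}
  DF(b2)={b1,b4}
  DF(b3)=∅
  DF(b4)={b7}
  DF(b5)={b7}
  DF(b6)={b7}
  DF(b7)=∅

DF(b1) = ["b1", "b7"]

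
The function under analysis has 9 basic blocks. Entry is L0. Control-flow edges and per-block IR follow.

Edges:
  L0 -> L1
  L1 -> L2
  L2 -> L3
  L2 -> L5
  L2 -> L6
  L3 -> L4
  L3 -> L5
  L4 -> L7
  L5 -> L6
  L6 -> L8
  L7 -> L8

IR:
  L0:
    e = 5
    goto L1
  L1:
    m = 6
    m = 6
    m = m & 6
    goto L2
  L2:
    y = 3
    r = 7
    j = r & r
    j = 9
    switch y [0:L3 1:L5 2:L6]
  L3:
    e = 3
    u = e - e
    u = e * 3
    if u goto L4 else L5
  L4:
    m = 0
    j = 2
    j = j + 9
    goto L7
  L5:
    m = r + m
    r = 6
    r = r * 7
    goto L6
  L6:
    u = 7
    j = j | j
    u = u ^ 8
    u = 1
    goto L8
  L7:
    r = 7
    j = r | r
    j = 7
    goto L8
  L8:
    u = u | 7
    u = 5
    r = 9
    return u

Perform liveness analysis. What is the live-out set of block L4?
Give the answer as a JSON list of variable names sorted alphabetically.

Block summaries:
  L0: def={e} ue=∅
  L1: def={m} ue=∅
  L2: def={j,r,y} ue=∅
  L3: def={e,u} ue=∅
  L4: def={j,m} ue=∅
  L5: def={m,r} ue={m,r}
  L6: def={j,u} ue={j}
  L7: def={j,r} ue=∅
  L8: def={r,u} ue={u}

Live sets:
  L0 li=∅ lo=∅
  L1 li=∅ lo={m}
  L2 li={m} lo={j,m,r}
  L3 li={j,m,r} lo={j,m,r,u}
  L4 li={u} lo={u}
  L5 li={j,m,r} lo={j}
  L6 li={j} lo={u}
  L7 li={u} lo={u}
  L8 li={u} lo=∅

live-out(L4) = ["u"]

Answer: ["u"]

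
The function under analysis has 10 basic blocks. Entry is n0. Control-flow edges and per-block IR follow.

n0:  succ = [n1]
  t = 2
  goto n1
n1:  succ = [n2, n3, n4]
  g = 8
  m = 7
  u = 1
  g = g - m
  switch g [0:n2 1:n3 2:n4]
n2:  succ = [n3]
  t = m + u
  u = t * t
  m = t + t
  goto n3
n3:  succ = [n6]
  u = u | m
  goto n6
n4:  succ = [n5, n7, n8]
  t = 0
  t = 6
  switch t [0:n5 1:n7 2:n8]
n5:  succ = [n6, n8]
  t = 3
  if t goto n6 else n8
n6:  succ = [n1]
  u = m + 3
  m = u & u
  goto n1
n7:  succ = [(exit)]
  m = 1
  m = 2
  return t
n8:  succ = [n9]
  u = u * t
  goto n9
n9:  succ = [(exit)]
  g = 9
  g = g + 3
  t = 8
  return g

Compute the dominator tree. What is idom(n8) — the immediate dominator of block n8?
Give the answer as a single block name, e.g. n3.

Answer: n4

Working:
idom tree: n1←n0 n2←n1 n3←n1 n4←n1 n5←n4 n6←n1 n7←n4 n8←n4 n9←n8
Dom at joins:
  n1: preds {n0,n6}: {n0} ∩ {n0,n1,n6} = {n0}; idom=n0
  n3: preds {n1,n2}: {n0,n1} ∩ {n0,n1,n2} = {n0,n1}; idom=n1
  n6: preds {n3,n5}: {n0,n1,n3} ∩ {n0,n1,n4,n5} = {n0,n1}; idom=n1
  n8: preds {n4,n5}: {n0,n1,n4} ∩ {n0,n1,n4,n5} = {n0,n1,n4}; idom=n4

idom(n8) = n4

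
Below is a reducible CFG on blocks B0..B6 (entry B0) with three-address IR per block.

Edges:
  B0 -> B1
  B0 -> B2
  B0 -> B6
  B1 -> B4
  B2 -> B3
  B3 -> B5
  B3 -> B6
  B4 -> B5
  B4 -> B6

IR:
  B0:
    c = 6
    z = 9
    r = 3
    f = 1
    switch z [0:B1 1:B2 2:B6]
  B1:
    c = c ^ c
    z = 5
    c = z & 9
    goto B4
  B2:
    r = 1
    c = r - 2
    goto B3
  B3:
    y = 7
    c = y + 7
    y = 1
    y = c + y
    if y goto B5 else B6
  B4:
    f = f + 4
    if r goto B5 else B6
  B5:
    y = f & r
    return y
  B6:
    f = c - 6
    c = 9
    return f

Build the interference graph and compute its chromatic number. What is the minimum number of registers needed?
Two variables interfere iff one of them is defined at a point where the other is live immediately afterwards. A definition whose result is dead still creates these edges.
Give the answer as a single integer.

Answer: 4

Analysis:
Block summaries:
  B0: def={c,f,r,z} ue=∅
  B1: def={c,z} ue={c}
  B2: def={c,r} ue=∅
  B3: def={c,y} ue=∅
  B4: def={f} ue={f,r}
  B5: def={y} ue={f,r}
  B6: def={c,f} ue={c}

Live sets:
  live B0: ∅→{c,f,r}
  live B1: {c,f,r}→{c,f,r}
  live B2: {f}→{f,r}
  live B3: {f,r}→{c,f,r}
  live B4: {c,f,r}→{c,f,r}
  live B5: {f,r}→∅
  live B6: {c}→∅

Interference:
  c↔{f,r,y,z}
  f↔{c,r,y,z}
  r↔{c,f,y,z}
  y↔{c,f,r}
  z↔{c,f,r}

Chromatic number:
  {c,f,r,y} pairwise interfere (4-clique) ⇒ χ ≥ 4
  assign c→c0 f→c1 r→c2 y→c3 z→c3 — no edge inside a register ⇒ χ ≤ 4
  χ = 4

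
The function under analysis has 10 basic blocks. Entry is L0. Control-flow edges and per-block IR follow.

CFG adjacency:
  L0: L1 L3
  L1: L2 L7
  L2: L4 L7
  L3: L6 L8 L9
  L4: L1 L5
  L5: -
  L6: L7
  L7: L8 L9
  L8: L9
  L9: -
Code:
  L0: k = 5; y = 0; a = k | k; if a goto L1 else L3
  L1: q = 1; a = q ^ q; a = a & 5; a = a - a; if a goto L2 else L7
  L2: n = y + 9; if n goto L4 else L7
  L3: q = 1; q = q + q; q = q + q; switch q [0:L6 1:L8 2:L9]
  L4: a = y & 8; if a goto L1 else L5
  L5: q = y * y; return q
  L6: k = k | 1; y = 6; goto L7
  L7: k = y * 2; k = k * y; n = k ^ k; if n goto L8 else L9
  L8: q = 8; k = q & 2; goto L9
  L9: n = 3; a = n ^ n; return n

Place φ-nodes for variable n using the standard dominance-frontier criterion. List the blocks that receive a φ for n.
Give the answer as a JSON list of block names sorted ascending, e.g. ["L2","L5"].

Answer: ["L1", "L7", "L8", "L9"]

Analysis:
idom tree: L1←L0 L2←L1 L3←L0 L4←L2 L5←L4 L6←L3 L7←L0 L8←L0 L9←L0
Dom at joins:
  L1: preds {L0,L4}: {L0} ∩ {L0,L1,L2,L4} = {L0}; idom=L0
  L7: preds {L1,L2,L6}: {L0,L1} ∩ {L0,L1,L2} ∩ {L0,L3,L6} = {L0}; idom=L0
  L8: preds {L3,L7}: {L0,L3} ∩ {L0,L7} = {L0}; idom=L0
  L9: preds {L3,L7,L8}: {L0,L3} ∩ {L0,L7} ∩ {L0,L8} = {L0}; idom=L0

DF walk-up:
  join L1 pred L0: · stop@L0
  join L1 pred L4: L4→L2→L1 stop@L0
  join L7 pred L1: L1 stop@L0
  join L7 pred L2: L2→L1 stop@L0
  join L7 pred L6: L6→L3 stop@L0
  join L8 pred L3: L3 stop@L0
  join L8 pred L7: L7 stop@L0
  join L9 pred L3: L3 stop@L0
  join L9 pred L7: L7 stop@L0
  join L9 pred L8: L8 stop@L0
  DF(L0)=∅
  DF(L1)={L1,L7}
  DF(L2)={L1,L7}
  DF(L3)={L7,L8,L9}
  DF(L4)={L1}
  DF(L5)=∅
  DF(L6)={L7}
  DF(L7)={L8,L9}
  DF(L8)={L9}
  DF(L9)=∅

φ for n: defs {L2,L7,L9}
  DF⁺ = {L1,L7,L8,L9}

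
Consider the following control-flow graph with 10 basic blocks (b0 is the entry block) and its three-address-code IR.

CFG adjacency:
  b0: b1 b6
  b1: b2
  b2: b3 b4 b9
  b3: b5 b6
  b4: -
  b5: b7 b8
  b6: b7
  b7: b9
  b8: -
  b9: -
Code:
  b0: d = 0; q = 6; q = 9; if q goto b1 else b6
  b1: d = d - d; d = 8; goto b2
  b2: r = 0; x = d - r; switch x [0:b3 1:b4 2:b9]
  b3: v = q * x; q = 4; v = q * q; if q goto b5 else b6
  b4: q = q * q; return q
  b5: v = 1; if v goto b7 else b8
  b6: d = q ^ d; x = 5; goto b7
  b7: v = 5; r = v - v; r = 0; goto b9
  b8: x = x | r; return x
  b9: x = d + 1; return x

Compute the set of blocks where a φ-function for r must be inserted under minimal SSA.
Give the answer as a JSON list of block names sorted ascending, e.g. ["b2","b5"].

idom tree: b1←b0 b2←b1 b3←b2 b4←b2 b5←b3 b6←b0 b7←b0 b8←b5 b9←b0
Join-block Dom:
  b6: preds {b0,b3}: {b0} ∩ {b0,b1,b2,b3} = {b0}; idom=b0
  b7: preds {b5,b6}: {b0,b1,b2,b3,b5} ∩ {b0,b6} = {b0}; idom=b0
  b9: preds {b2,b7}: {b0,b1,b2} ∩ {b0,b7} = {b0}; idom=b0

Frontier:
  b6←b0: walk · to b0
  b6←b3: walk b3→b2→b1 to b0
  b7←b5: walk b5→b3→b2→b1 to b0
  b7←b6: walk b6 to b0
  b9←b2: walk b2→b1 to b0
  b9←b7: walk b7 to b0
  b0 → ∅
  b1 → {b6,b7,b9}
  b2 → {b6,b7,b9}
  b3 → {b6,b7}
  b4 → ∅
  b5 → {b7}
  b6 → {b7}
  b7 → {b9}
  b8 → ∅
  b9 → ∅

φ for r: defs {b2,b7}
  DF⁺ = {b6,b7,b9}

Answer: ["b6", "b7", "b9"]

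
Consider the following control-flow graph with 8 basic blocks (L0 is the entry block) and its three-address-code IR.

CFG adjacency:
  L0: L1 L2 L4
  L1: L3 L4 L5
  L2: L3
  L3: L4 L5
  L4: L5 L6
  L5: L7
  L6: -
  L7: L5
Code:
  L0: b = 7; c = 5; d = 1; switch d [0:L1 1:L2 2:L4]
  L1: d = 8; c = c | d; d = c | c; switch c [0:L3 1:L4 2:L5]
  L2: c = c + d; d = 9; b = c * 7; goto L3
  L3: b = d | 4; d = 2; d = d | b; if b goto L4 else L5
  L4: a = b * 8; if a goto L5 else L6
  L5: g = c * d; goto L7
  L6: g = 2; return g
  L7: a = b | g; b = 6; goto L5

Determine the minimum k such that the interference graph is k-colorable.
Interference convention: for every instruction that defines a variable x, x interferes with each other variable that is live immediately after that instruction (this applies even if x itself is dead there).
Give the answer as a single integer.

Per-block:
  L0 def {b,c,d} use ∅
  L1 def {c,d} use {c}
  L2 def {b,c,d} use {c,d}
  L3 def {b,d} use {d}
  L4 def {a} use {b}
  L5 def {g} use {c,d}
  L6 def {g} use ∅
  L7 def {a,b} use {b,g}

Backward fixpoint:
  live L0: ∅→{b,c,d}
  live L1: {b,c}→{b,c,d}
  live L2: {c,d}→{c,d}
  live L3: {c,d}→{b,c,d}
  live L4: {b,c,d}→{b,c,d}
  live L5: {b,c,d}→{b,c,d,g}
  live L6: ∅→∅
  live L7: {b,c,d,g}→{b,c,d}

Conflict graph:
  a — {b,c,d}
  b — {a,c,d,g}
  c — {a,b,d,g}
  d — {a,b,c,g}
  g — {b,c,d}

Chromatic number:
  clique {a,b,c,d} ⇒ need ≥ 4
  assign a→R3 b→R0 c→R1 d→R2 g→R3 — no edge inside a register ⇒ χ ≤ 4
  χ = 4

Answer: 4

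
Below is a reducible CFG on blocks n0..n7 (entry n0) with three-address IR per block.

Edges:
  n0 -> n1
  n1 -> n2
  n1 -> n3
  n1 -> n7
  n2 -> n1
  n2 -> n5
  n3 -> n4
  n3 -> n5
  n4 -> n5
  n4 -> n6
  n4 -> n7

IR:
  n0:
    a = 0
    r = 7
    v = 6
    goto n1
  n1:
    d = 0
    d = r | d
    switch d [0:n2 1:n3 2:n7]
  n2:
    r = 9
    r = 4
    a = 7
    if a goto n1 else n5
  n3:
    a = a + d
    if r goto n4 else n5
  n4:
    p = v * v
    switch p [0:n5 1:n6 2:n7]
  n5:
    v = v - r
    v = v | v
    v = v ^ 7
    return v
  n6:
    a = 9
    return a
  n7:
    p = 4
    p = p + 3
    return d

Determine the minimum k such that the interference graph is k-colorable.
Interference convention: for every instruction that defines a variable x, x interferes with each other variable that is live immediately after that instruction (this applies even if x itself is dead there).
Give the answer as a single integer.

def/use:
  n0: {a,r,v} / ∅
  n1: {d} / {r}
  n2: {a,r} / ∅
  n3: {a} / {a,d,r}
  n4: {p} / {v}
  n5: {v} / {r,v}
  n6: {a} / ∅
  n7: {p} / {d}

Backward fixpoint:
  n0: in=∅ out={a,r,v}
  n1: in={a,r,v} out={a,d,r,v}
  n2: in={v} out={a,r,v}
  n3: in={a,d,r,v} out={d,r,v}
  n4: in={d,r,v} out={d,r,v}
  n5: in={r,v} out=∅
  n6: in=∅ out=∅
  n7: in={d} out=∅

Interfere edges:
  a↔{d,r,v}
  d↔{a,p,r,v}
  p↔{d,r,v}
  r↔{a,d,p,v}
  v↔{a,d,p,r}

Chromatic number:
  {a,d,r,v} pairwise interfere (4-clique) ⇒ χ ≥ 4
  4-colouring: R0={d}  R1={r}  R2={v}  R3={a,p}
  χ = 4

Answer: 4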